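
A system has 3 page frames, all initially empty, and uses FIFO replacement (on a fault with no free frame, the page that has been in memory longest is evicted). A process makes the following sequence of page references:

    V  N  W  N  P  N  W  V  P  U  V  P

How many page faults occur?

V: miss, frames [V]
N: miss, frames [V, N]
W: miss, frames [V, N, W]
N: hit
P: miss, evict V, frames [N, W, P]
N: hit
W: hit
V: miss, evict N, frames [W, P, V]
P: hit
U: miss, evict W, frames [P, V, U]
V: hit
P: hit
Page faults: 6.

6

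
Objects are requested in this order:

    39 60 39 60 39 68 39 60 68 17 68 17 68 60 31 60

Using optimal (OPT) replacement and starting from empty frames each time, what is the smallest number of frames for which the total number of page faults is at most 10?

f=1: 16 faults
f=2: 7 faults
f=3: 5 faults
f=4: 5 faults
f=5: 5 faults
Smallest f with faults ≤ 10 is 2.

2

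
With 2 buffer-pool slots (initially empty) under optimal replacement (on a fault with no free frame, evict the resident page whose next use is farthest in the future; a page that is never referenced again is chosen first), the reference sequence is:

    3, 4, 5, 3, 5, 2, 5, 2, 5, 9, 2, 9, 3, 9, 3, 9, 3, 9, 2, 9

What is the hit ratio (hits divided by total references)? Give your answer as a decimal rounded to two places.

3: miss, frames {3}
4: miss, frames {3,4}
5: miss, evict 4, frames {3,5}
3: hit
5: hit
2: miss, evict 3, frames {5,2}
5: hit
2: hit
5: hit
9: miss, evict 5, frames {2,9}
2: hit
9: hit
3: miss, evict 2, frames {9,3}
9: hit
3: hit
9: hit
3: hit
9: hit
2: miss, evict 3, frames {9,2}
9: hit
Hits: 13 of 20 references → 13/20 = 0.6500.

0.65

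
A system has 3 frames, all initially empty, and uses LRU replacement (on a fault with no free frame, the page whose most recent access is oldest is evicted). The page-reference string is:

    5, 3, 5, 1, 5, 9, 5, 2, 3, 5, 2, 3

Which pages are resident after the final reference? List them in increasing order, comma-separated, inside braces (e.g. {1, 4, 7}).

5: miss, frames {5}
3: miss, frames {5,3}
5: hit
1: miss, frames {3,5,1}
5: hit
9: miss, evict 3, frames {1,5,9}
5: hit
2: miss, evict 1, frames {9,5,2}
3: miss, evict 9, frames {5,2,3}
5: hit
2: hit
3: hit

{2, 3, 5}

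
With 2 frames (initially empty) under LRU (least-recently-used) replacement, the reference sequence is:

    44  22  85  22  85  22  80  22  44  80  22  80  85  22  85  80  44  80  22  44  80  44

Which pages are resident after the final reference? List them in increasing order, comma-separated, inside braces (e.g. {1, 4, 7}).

{44, 80}

44 -> fault, frames {44}
22 -> fault, frames {44,22}
85 -> fault, evict 44, frames {22,85}
22 -> hit
85 -> hit
22 -> hit
80 -> fault, evict 85, frames {22,80}
22 -> hit
44 -> fault, evict 80, frames {22,44}
80 -> fault, evict 22, frames {44,80}
22 -> fault, evict 44, frames {80,22}
80 -> hit
85 -> fault, evict 22, frames {80,85}
22 -> fault, evict 80, frames {85,22}
85 -> hit
80 -> fault, evict 22, frames {85,80}
44 -> fault, evict 85, frames {80,44}
80 -> hit
22 -> fault, evict 44, frames {80,22}
44 -> fault, evict 80, frames {22,44}
80 -> fault, evict 22, frames {44,80}
44 -> hit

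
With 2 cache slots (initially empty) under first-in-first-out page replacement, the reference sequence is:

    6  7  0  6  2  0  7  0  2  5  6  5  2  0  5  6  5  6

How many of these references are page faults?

6: miss, frames {6}
7: miss, frames {6,7}
0: miss, evict 6, frames {7,0}
6: miss, evict 7, frames {0,6}
2: miss, evict 0, frames {6,2}
0: miss, evict 6, frames {2,0}
7: miss, evict 2, frames {0,7}
0: hit
2: miss, evict 0, frames {7,2}
5: miss, evict 7, frames {2,5}
6: miss, evict 2, frames {5,6}
5: hit
2: miss, evict 5, frames {6,2}
0: miss, evict 6, frames {2,0}
5: miss, evict 2, frames {0,5}
6: miss, evict 0, frames {5,6}
5: hit
6: hit
Page faults: 14.

14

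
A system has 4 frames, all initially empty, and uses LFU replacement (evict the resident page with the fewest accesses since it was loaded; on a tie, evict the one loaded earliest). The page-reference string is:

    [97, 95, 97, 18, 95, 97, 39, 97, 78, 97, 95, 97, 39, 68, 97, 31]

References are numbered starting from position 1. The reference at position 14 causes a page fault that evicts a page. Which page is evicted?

78

pos 1: 97 → miss, frames (97)
pos 2: 95 → miss, frames (97 95)
pos 3: 97 → hit
pos 4: 18 → miss, frames (97 95 18)
pos 5: 95 → hit
pos 6: 97 → hit
pos 7: 39 → miss, frames (97 95 18 39)
pos 8: 97 → hit
pos 9: 78 → miss, evict 18, frames (97 95 39 78)
pos 10: 97 → hit
pos 11: 95 → hit
pos 12: 97 → hit
pos 13: 39 → hit
pos 14: 68 → miss, evict 78, frames (97 95 39 68)
At position 14, page 78 is evicted.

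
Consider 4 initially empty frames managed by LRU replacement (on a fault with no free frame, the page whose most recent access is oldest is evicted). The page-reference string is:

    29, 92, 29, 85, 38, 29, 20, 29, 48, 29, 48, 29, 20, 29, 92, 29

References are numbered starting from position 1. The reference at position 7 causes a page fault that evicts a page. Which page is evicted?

pos 1: 29 -> miss, frames [29]
pos 2: 92 -> miss, frames [29, 92]
pos 3: 29 -> hit
pos 4: 85 -> miss, frames [92, 29, 85]
pos 5: 38 -> miss, frames [92, 29, 85, 38]
pos 6: 29 -> hit
pos 7: 20 -> miss, evict 92, frames [85, 38, 29, 20]
At position 7, page 92 is evicted.

92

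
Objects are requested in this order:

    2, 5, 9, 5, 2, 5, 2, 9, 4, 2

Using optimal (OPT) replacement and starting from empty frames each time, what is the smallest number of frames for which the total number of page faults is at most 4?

3

f=1: 10 faults
f=2: 6 faults
f=3: 4 faults
f=4: 4 faults
Smallest f with faults ≤ 4 is 3.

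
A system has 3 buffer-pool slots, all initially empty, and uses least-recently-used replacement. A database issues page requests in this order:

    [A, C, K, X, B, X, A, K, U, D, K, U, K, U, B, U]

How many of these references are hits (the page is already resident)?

A → fault, frames {A}
C → fault, frames {A,C}
K → fault, frames {A,C,K}
X → fault, evict A, frames {C,K,X}
B → fault, evict C, frames {K,X,B}
X → hit
A → fault, evict K, frames {B,X,A}
K → fault, evict B, frames {X,A,K}
U → fault, evict X, frames {A,K,U}
D → fault, evict A, frames {K,U,D}
K → hit
U → hit
K → hit
U → hit
B → fault, evict D, frames {K,U,B}
U → hit
Hits: 6.

6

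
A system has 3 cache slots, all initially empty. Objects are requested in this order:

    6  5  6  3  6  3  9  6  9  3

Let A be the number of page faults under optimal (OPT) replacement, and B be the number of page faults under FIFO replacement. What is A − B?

Under OPT: F F . F . . F . . . → 4 faults.
Under FIFO: F F . F . . F F . . → 5 faults.
A − B = 4 − 5 = -1.

-1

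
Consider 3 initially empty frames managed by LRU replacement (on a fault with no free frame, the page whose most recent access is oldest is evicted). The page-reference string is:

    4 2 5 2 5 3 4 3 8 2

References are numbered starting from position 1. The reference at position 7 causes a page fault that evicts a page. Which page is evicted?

2

pos 1: 4 → fault, frames [4]
pos 2: 2 → fault, frames [4, 2]
pos 3: 5 → fault, frames [4, 2, 5]
pos 4: 2 → hit
pos 5: 5 → hit
pos 6: 3 → fault, evict 4, frames [2, 5, 3]
pos 7: 4 → fault, evict 2, frames [5, 3, 4]
At position 7, page 2 is evicted.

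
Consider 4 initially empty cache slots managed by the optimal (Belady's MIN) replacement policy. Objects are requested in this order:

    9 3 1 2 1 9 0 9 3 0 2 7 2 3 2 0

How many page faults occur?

6

9 -> fault, frames (9)
3 -> fault, frames (9 3)
1 -> fault, frames (9 3 1)
2 -> fault, frames (9 3 1 2)
1 -> hit
9 -> hit
0 -> fault, evict 1, frames (9 3 2 0)
9 -> hit
3 -> hit
0 -> hit
2 -> hit
7 -> fault, evict 9, frames (3 2 0 7)
2 -> hit
3 -> hit
2 -> hit
0 -> hit
Page faults: 6.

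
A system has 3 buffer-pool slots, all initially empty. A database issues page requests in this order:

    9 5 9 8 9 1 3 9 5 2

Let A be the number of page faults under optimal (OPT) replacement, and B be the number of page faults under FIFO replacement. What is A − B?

Under OPT: F F . F . F F . . F → 6 faults.
Under FIFO: F F . F . F F F F F → 8 faults.
A − B = 6 − 8 = -2.

-2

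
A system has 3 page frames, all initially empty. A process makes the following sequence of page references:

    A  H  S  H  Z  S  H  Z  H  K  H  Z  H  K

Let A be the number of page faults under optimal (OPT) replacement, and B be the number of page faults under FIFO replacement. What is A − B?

-1

Under OPT: F F F . F . . . . F . . . . → 5 faults.
Under FIFO: F F F . F . . . . F F . . . → 6 faults.
A − B = 5 − 6 = -1.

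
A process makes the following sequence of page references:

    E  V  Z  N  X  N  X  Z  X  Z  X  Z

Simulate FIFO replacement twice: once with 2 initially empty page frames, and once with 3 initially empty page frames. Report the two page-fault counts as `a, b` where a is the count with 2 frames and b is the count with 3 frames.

2 frames: F F F F F . . F . . . . → 6 faults.
3 frames: F F F F F . . . . . . . → 5 faults.
5 < 6: adding a frame reduced faults, as is typical.

6, 5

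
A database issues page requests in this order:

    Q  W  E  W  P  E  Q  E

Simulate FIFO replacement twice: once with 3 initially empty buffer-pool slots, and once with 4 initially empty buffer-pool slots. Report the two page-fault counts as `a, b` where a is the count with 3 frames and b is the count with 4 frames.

3 frames: F F F . F . F . → 5 faults.
4 frames: F F F . F . . . → 4 faults.
4 < 5: adding a frame reduced faults, as is typical.

5, 4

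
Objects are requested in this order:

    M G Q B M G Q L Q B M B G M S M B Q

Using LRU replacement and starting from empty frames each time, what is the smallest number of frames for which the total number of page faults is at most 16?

2

f=1: 18 faults
f=2: 15 faults
f=3: 14 faults
f=4: 10 faults
f=5: 6 faults
f=6: 6 faults
Smallest f with faults ≤ 16 is 2.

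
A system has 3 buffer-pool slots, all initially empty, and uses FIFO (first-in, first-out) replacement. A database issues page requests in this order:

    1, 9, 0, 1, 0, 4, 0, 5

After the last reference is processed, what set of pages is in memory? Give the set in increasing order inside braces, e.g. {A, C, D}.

{0, 4, 5}

1 -> fault, frames {1}
9 -> fault, frames {1,9}
0 -> fault, frames {1,9,0}
1 -> hit
0 -> hit
4 -> fault, evict 1, frames {9,0,4}
0 -> hit
5 -> fault, evict 9, frames {0,4,5}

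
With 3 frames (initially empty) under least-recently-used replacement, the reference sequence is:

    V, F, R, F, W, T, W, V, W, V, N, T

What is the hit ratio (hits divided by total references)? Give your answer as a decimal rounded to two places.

0.33

V → fault, frames [V]
F → fault, frames [V, F]
R → fault, frames [V, F, R]
F → hit
W → fault, evict V, frames [R, F, W]
T → fault, evict R, frames [F, W, T]
W → hit
V → fault, evict F, frames [T, W, V]
W → hit
V → hit
N → fault, evict T, frames [W, V, N]
T → fault, evict W, frames [V, N, T]
Hits: 4 of 12 references → 4/12 = 0.3333.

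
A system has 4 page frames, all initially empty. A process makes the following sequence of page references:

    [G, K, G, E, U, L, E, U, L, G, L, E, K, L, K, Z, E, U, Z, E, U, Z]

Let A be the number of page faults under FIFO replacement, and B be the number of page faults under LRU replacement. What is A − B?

2

Under FIFO: F F . F F F . . . F . . F . . F F F . . . . → 10 faults.
Under LRU: F F . F F F . . . . . . F . . F . F . . . . → 8 faults.
A − B = 10 − 8 = 2.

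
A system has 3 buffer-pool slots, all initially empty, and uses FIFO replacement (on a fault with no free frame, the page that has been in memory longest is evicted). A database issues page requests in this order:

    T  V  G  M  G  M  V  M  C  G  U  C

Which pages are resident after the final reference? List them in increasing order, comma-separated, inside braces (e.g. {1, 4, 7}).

{C, M, U}

T: fault, frames [T]
V: fault, frames [T, V]
G: fault, frames [T, V, G]
M: fault, evict T, frames [V, G, M]
G: hit
M: hit
V: hit
M: hit
C: fault, evict V, frames [G, M, C]
G: hit
U: fault, evict G, frames [M, C, U]
C: hit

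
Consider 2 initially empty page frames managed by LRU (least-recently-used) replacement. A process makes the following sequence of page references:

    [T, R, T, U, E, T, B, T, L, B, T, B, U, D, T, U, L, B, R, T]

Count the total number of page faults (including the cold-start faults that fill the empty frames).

17

T -> fault, frames {T}
R -> fault, frames {T,R}
T -> hit
U -> fault, evict R, frames {T,U}
E -> fault, evict T, frames {U,E}
T -> fault, evict U, frames {E,T}
B -> fault, evict E, frames {T,B}
T -> hit
L -> fault, evict B, frames {T,L}
B -> fault, evict T, frames {L,B}
T -> fault, evict L, frames {B,T}
B -> hit
U -> fault, evict T, frames {B,U}
D -> fault, evict B, frames {U,D}
T -> fault, evict U, frames {D,T}
U -> fault, evict D, frames {T,U}
L -> fault, evict T, frames {U,L}
B -> fault, evict U, frames {L,B}
R -> fault, evict L, frames {B,R}
T -> fault, evict B, frames {R,T}
Page faults: 17.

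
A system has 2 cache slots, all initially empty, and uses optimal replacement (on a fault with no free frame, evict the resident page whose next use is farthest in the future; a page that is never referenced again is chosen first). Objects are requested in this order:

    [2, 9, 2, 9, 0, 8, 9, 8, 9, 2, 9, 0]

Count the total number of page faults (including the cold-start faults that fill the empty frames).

2 -> miss, frames {2}
9 -> miss, frames {2,9}
2 -> hit
9 -> hit
0 -> miss, evict 2, frames {9,0}
8 -> miss, evict 0, frames {9,8}
9 -> hit
8 -> hit
9 -> hit
2 -> miss, evict 8, frames {9,2}
9 -> hit
0 -> miss, evict 2, frames {9,0}
Page faults: 6.

6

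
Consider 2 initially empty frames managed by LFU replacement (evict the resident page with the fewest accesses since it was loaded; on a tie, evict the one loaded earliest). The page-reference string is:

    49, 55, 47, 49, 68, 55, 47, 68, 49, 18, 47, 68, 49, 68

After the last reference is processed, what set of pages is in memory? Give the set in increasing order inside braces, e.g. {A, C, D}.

49 -> fault, frames (49)
55 -> fault, frames (49 55)
47 -> fault, evict 49, frames (55 47)
49 -> fault, evict 55, frames (47 49)
68 -> fault, evict 47, frames (49 68)
55 -> fault, evict 49, frames (68 55)
47 -> fault, evict 68, frames (55 47)
68 -> fault, evict 55, frames (47 68)
49 -> fault, evict 47, frames (68 49)
18 -> fault, evict 68, frames (49 18)
47 -> fault, evict 49, frames (18 47)
68 -> fault, evict 18, frames (47 68)
49 -> fault, evict 47, frames (68 49)
68 -> hit

{49, 68}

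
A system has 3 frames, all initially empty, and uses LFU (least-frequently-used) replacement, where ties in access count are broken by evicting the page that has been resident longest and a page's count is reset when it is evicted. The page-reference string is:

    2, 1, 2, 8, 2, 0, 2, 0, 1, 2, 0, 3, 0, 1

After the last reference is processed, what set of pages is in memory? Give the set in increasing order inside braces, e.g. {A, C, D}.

{0, 1, 2}

2: miss, frames {2}
1: miss, frames {2,1}
2: hit
8: miss, frames {2,1,8}
2: hit
0: miss, evict 1, frames {2,8,0}
2: hit
0: hit
1: miss, evict 8, frames {2,0,1}
2: hit
0: hit
3: miss, evict 1, frames {2,0,3}
0: hit
1: miss, evict 3, frames {2,0,1}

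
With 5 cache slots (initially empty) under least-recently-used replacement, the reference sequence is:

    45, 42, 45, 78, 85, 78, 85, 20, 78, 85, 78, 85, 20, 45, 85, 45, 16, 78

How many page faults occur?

6

45 -> fault, frames (45)
42 -> fault, frames (45 42)
45 -> hit
78 -> fault, frames (42 45 78)
85 -> fault, frames (42 45 78 85)
78 -> hit
85 -> hit
20 -> fault, frames (42 45 78 85 20)
78 -> hit
85 -> hit
78 -> hit
85 -> hit
20 -> hit
45 -> hit
85 -> hit
45 -> hit
16 -> fault, evict 42, frames (78 20 85 45 16)
78 -> hit
Page faults: 6.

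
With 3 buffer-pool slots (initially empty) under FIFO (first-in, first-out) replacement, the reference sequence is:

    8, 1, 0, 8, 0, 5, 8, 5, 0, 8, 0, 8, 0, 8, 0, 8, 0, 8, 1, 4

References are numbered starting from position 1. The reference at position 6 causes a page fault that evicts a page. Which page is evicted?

pos 1: 8 → fault, frames {8}
pos 2: 1 → fault, frames {8,1}
pos 3: 0 → fault, frames {8,1,0}
pos 4: 8 → hit
pos 5: 0 → hit
pos 6: 5 → fault, evict 8, frames {1,0,5}
At position 6, page 8 is evicted.

8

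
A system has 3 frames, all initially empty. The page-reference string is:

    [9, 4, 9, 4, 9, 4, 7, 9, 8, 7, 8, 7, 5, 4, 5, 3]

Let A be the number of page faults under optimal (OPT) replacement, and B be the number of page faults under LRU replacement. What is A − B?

Under OPT: F F . . . . F . F . . . F . . F → 6 faults.
Under LRU: F F . . . . F . F . . . F F . F → 7 faults.
A − B = 6 − 7 = -1.

-1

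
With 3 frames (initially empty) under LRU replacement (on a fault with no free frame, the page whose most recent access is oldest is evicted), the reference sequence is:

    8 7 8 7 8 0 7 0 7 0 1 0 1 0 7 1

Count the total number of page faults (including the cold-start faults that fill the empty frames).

4

8: fault, frames {8}
7: fault, frames {8,7}
8: hit
7: hit
8: hit
0: fault, frames {7,8,0}
7: hit
0: hit
7: hit
0: hit
1: fault, evict 8, frames {7,0,1}
0: hit
1: hit
0: hit
7: hit
1: hit
Page faults: 4.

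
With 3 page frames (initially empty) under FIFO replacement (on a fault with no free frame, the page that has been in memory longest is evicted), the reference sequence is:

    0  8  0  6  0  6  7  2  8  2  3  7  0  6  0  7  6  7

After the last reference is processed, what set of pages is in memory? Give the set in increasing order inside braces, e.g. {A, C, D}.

{0, 6, 7}

0 → miss, frames [0]
8 → miss, frames [0, 8]
0 → hit
6 → miss, frames [0, 8, 6]
0 → hit
6 → hit
7 → miss, evict 0, frames [8, 6, 7]
2 → miss, evict 8, frames [6, 7, 2]
8 → miss, evict 6, frames [7, 2, 8]
2 → hit
3 → miss, evict 7, frames [2, 8, 3]
7 → miss, evict 2, frames [8, 3, 7]
0 → miss, evict 8, frames [3, 7, 0]
6 → miss, evict 3, frames [7, 0, 6]
0 → hit
7 → hit
6 → hit
7 → hit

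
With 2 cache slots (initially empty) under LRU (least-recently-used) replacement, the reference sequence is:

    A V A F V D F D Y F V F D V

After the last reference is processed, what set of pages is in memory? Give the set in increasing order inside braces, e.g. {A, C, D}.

{D, V}

A -> miss, frames {A}
V -> miss, frames {A,V}
A -> hit
F -> miss, evict V, frames {A,F}
V -> miss, evict A, frames {F,V}
D -> miss, evict F, frames {V,D}
F -> miss, evict V, frames {D,F}
D -> hit
Y -> miss, evict F, frames {D,Y}
F -> miss, evict D, frames {Y,F}
V -> miss, evict Y, frames {F,V}
F -> hit
D -> miss, evict V, frames {F,D}
V -> miss, evict F, frames {D,V}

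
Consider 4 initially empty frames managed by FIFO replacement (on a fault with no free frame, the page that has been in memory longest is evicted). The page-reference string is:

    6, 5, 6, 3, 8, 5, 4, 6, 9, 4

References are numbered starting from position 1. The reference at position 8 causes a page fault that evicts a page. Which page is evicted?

pos 1: 6 → miss, frames {6}
pos 2: 5 → miss, frames {6,5}
pos 3: 6 → hit
pos 4: 3 → miss, frames {6,5,3}
pos 5: 8 → miss, frames {6,5,3,8}
pos 6: 5 → hit
pos 7: 4 → miss, evict 6, frames {5,3,8,4}
pos 8: 6 → miss, evict 5, frames {3,8,4,6}
At position 8, page 5 is evicted.

5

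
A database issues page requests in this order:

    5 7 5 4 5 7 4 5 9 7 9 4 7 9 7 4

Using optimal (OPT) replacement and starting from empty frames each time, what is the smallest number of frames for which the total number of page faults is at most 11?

2

f=1: 16 faults
f=2: 9 faults
f=3: 4 faults
f=4: 4 faults
Smallest f with faults ≤ 11 is 2.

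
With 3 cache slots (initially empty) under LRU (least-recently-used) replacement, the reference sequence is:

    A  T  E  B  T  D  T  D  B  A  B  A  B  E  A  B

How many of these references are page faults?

7

A -> miss, frames {A}
T -> miss, frames {A,T}
E -> miss, frames {A,T,E}
B -> miss, evict A, frames {T,E,B}
T -> hit
D -> miss, evict E, frames {B,T,D}
T -> hit
D -> hit
B -> hit
A -> miss, evict T, frames {D,B,A}
B -> hit
A -> hit
B -> hit
E -> miss, evict D, frames {A,B,E}
A -> hit
B -> hit
Page faults: 7.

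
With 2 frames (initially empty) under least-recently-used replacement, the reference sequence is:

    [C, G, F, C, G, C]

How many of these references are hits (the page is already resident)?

C: fault, frames [C]
G: fault, frames [C, G]
F: fault, evict C, frames [G, F]
C: fault, evict G, frames [F, C]
G: fault, evict F, frames [C, G]
C: hit
Hits: 1.

1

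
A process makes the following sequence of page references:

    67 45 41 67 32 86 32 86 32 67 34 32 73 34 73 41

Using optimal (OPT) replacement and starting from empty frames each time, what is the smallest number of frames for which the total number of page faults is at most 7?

f=1: 16 faults
f=2: 9 faults
f=3: 8 faults
f=4: 7 faults
f=5: 7 faults
f=6: 7 faults
f=7: 7 faults
Smallest f with faults ≤ 7 is 4.

4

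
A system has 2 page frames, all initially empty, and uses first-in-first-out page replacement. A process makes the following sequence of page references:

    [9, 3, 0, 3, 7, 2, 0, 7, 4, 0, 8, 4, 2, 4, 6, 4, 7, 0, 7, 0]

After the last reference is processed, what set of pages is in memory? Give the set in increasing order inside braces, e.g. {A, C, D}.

{0, 7}

9 -> fault, frames (9)
3 -> fault, frames (9 3)
0 -> fault, evict 9, frames (3 0)
3 -> hit
7 -> fault, evict 3, frames (0 7)
2 -> fault, evict 0, frames (7 2)
0 -> fault, evict 7, frames (2 0)
7 -> fault, evict 2, frames (0 7)
4 -> fault, evict 0, frames (7 4)
0 -> fault, evict 7, frames (4 0)
8 -> fault, evict 4, frames (0 8)
4 -> fault, evict 0, frames (8 4)
2 -> fault, evict 8, frames (4 2)
4 -> hit
6 -> fault, evict 4, frames (2 6)
4 -> fault, evict 2, frames (6 4)
7 -> fault, evict 6, frames (4 7)
0 -> fault, evict 4, frames (7 0)
7 -> hit
0 -> hit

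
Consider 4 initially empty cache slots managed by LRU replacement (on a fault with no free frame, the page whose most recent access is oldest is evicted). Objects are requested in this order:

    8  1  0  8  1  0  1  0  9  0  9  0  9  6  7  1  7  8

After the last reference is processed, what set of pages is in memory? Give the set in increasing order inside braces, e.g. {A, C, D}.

{1, 6, 7, 8}

8 -> miss, frames [8]
1 -> miss, frames [8, 1]
0 -> miss, frames [8, 1, 0]
8 -> hit
1 -> hit
0 -> hit
1 -> hit
0 -> hit
9 -> miss, frames [8, 1, 0, 9]
0 -> hit
9 -> hit
0 -> hit
9 -> hit
6 -> miss, evict 8, frames [1, 0, 9, 6]
7 -> miss, evict 1, frames [0, 9, 6, 7]
1 -> miss, evict 0, frames [9, 6, 7, 1]
7 -> hit
8 -> miss, evict 9, frames [6, 1, 7, 8]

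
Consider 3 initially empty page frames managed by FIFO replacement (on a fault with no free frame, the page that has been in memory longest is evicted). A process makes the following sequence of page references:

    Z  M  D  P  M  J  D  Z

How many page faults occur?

Z: miss, frames (Z)
M: miss, frames (Z M)
D: miss, frames (Z M D)
P: miss, evict Z, frames (M D P)
M: hit
J: miss, evict M, frames (D P J)
D: hit
Z: miss, evict D, frames (P J Z)
Page faults: 6.

6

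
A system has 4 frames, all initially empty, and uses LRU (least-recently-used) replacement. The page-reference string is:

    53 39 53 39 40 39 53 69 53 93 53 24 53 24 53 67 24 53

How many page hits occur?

11

53 -> miss, frames [53]
39 -> miss, frames [53, 39]
53 -> hit
39 -> hit
40 -> miss, frames [53, 39, 40]
39 -> hit
53 -> hit
69 -> miss, frames [40, 39, 53, 69]
53 -> hit
93 -> miss, evict 40, frames [39, 69, 53, 93]
53 -> hit
24 -> miss, evict 39, frames [69, 93, 53, 24]
53 -> hit
24 -> hit
53 -> hit
67 -> miss, evict 69, frames [93, 24, 53, 67]
24 -> hit
53 -> hit
Hits: 11.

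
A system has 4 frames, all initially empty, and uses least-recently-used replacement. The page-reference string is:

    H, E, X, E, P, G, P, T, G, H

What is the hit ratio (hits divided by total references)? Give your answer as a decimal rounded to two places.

0.30

H: fault, frames (H)
E: fault, frames (H E)
X: fault, frames (H E X)
E: hit
P: fault, frames (H X E P)
G: fault, evict H, frames (X E P G)
P: hit
T: fault, evict X, frames (E G P T)
G: hit
H: fault, evict E, frames (P T G H)
Hits: 3 of 10 references → 3/10 = 0.3000.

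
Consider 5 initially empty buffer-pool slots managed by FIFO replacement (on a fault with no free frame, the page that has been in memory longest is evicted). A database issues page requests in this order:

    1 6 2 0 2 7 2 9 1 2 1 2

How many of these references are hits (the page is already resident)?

5

1: miss, frames (1)
6: miss, frames (1 6)
2: miss, frames (1 6 2)
0: miss, frames (1 6 2 0)
2: hit
7: miss, frames (1 6 2 0 7)
2: hit
9: miss, evict 1, frames (6 2 0 7 9)
1: miss, evict 6, frames (2 0 7 9 1)
2: hit
1: hit
2: hit
Hits: 5.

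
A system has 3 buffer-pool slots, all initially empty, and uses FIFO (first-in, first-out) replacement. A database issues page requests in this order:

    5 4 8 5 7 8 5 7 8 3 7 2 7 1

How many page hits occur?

5

5 → fault, frames (5)
4 → fault, frames (5 4)
8 → fault, frames (5 4 8)
5 → hit
7 → fault, evict 5, frames (4 8 7)
8 → hit
5 → fault, evict 4, frames (8 7 5)
7 → hit
8 → hit
3 → fault, evict 8, frames (7 5 3)
7 → hit
2 → fault, evict 7, frames (5 3 2)
7 → fault, evict 5, frames (3 2 7)
1 → fault, evict 3, frames (2 7 1)
Hits: 5.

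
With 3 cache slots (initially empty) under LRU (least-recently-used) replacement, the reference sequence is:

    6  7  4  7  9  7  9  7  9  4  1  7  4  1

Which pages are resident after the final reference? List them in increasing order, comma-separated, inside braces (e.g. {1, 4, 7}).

{1, 4, 7}

6 → fault, frames [6]
7 → fault, frames [6, 7]
4 → fault, frames [6, 7, 4]
7 → hit
9 → fault, evict 6, frames [4, 7, 9]
7 → hit
9 → hit
7 → hit
9 → hit
4 → hit
1 → fault, evict 7, frames [9, 4, 1]
7 → fault, evict 9, frames [4, 1, 7]
4 → hit
1 → hit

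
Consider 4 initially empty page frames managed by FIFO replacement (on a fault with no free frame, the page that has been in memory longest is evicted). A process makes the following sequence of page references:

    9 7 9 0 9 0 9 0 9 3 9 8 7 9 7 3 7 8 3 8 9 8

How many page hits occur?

15

9 → miss, frames {9}
7 → miss, frames {9,7}
9 → hit
0 → miss, frames {9,7,0}
9 → hit
0 → hit
9 → hit
0 → hit
9 → hit
3 → miss, frames {9,7,0,3}
9 → hit
8 → miss, evict 9, frames {7,0,3,8}
7 → hit
9 → miss, evict 7, frames {0,3,8,9}
7 → miss, evict 0, frames {3,8,9,7}
3 → hit
7 → hit
8 → hit
3 → hit
8 → hit
9 → hit
8 → hit
Hits: 15.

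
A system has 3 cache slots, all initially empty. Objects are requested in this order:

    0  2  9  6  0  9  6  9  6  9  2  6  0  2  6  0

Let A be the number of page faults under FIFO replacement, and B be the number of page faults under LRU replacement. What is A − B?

-1

Under FIFO: F F F F F . . . . . F . . . . . → 6 faults.
Under LRU: F F F F F . . . . . F . F . . . → 7 faults.
A − B = 6 − 7 = -1.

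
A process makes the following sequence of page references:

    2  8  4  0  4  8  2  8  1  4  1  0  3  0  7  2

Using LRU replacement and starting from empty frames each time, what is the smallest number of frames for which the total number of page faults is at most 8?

5

f=1: 16 faults
f=2: 12 faults
f=3: 11 faults
f=4: 9 faults
f=5: 8 faults
f=6: 8 faults
f=7: 7 faults
Smallest f with faults ≤ 8 is 5.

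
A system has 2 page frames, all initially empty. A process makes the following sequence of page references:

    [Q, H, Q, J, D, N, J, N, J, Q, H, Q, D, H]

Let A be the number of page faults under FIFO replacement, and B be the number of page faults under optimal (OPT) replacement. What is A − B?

Under FIFO: F F . F F F F . . F F . F . → 9 faults.
Under OPT: F F . F F F . . . F F . F . → 8 faults.
A − B = 9 − 8 = 1.

1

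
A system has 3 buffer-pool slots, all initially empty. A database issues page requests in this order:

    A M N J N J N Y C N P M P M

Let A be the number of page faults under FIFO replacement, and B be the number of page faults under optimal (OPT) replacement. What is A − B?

Under FIFO: F F F F . . . F F F F F . . → 9 faults.
Under OPT: F F F F . . . F F . F . . . → 7 faults.
A − B = 9 − 7 = 2.

2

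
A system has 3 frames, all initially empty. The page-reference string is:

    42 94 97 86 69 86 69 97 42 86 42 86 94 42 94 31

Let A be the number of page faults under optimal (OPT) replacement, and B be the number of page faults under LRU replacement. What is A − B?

-1

Under OPT: F F F F F . . . F . . . F . . F → 8 faults.
Under LRU: F F F F F . . . F F . . F . . F → 9 faults.
A − B = 8 − 9 = -1.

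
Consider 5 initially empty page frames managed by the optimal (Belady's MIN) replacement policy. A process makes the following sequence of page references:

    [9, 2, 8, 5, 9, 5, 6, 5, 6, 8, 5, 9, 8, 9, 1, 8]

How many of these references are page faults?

9: miss, frames (9)
2: miss, frames (9 2)
8: miss, frames (9 2 8)
5: miss, frames (9 2 8 5)
9: hit
5: hit
6: miss, frames (9 2 8 5 6)
5: hit
6: hit
8: hit
5: hit
9: hit
8: hit
9: hit
1: miss, evict 6, frames (9 2 8 5 1)
8: hit
Page faults: 6.

6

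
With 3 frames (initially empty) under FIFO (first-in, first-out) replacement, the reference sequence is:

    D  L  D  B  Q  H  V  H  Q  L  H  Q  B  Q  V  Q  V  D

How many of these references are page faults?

D: miss, frames [D]
L: miss, frames [D, L]
D: hit
B: miss, frames [D, L, B]
Q: miss, evict D, frames [L, B, Q]
H: miss, evict L, frames [B, Q, H]
V: miss, evict B, frames [Q, H, V]
H: hit
Q: hit
L: miss, evict Q, frames [H, V, L]
H: hit
Q: miss, evict H, frames [V, L, Q]
B: miss, evict V, frames [L, Q, B]
Q: hit
V: miss, evict L, frames [Q, B, V]
Q: hit
V: hit
D: miss, evict Q, frames [B, V, D]
Page faults: 11.

11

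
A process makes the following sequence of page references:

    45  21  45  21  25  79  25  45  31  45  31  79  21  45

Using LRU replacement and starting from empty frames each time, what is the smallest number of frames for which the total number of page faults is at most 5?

f=1: 14 faults
f=2: 9 faults
f=3: 9 faults
f=4: 6 faults
f=5: 5 faults
Smallest f with faults ≤ 5 is 5.

5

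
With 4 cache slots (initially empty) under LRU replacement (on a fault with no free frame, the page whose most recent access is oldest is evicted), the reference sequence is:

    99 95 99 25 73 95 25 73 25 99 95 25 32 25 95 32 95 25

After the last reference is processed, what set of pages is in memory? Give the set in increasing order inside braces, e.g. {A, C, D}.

99 -> fault, frames [99]
95 -> fault, frames [99, 95]
99 -> hit
25 -> fault, frames [95, 99, 25]
73 -> fault, frames [95, 99, 25, 73]
95 -> hit
25 -> hit
73 -> hit
25 -> hit
99 -> hit
95 -> hit
25 -> hit
32 -> fault, evict 73, frames [99, 95, 25, 32]
25 -> hit
95 -> hit
32 -> hit
95 -> hit
25 -> hit

{25, 32, 95, 99}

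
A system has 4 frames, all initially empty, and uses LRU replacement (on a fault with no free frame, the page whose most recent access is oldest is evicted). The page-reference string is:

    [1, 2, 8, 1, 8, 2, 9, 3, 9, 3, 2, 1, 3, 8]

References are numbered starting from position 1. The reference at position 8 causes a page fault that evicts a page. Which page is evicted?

pos 1: 1: miss, frames (1)
pos 2: 2: miss, frames (1 2)
pos 3: 8: miss, frames (1 2 8)
pos 4: 1: hit
pos 5: 8: hit
pos 6: 2: hit
pos 7: 9: miss, frames (1 8 2 9)
pos 8: 3: miss, evict 1, frames (8 2 9 3)
At position 8, page 1 is evicted.

1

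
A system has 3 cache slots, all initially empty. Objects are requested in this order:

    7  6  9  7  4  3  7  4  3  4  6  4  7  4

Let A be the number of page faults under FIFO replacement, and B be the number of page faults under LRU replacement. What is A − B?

Under FIFO: F F F . F F F . . . F F . . → 8 faults.
Under LRU: F F F . F F . . . . F . F . → 7 faults.
A − B = 8 − 7 = 1.

1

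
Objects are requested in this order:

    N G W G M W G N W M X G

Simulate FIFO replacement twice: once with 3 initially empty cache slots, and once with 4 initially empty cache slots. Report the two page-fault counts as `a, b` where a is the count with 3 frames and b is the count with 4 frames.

7, 5

3 frames: F F F . F . . F . . F F → 7 faults.
4 frames: F F F . F . . . . . F . → 5 faults.
5 < 7: adding a frame reduced faults, as is typical.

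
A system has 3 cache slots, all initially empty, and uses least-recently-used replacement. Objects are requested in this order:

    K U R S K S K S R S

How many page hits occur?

5

K -> miss, frames (K)
U -> miss, frames (K U)
R -> miss, frames (K U R)
S -> miss, evict K, frames (U R S)
K -> miss, evict U, frames (R S K)
S -> hit
K -> hit
S -> hit
R -> hit
S -> hit
Hits: 5.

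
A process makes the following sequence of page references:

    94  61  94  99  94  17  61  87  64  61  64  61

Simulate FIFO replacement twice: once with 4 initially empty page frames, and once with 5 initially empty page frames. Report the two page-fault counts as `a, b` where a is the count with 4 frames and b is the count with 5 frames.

7, 6

4 frames: F F . F . F . F F F . . → 7 faults.
5 frames: F F . F . F . F F . . . → 6 faults.
6 < 7: adding a frame reduced faults, as is typical.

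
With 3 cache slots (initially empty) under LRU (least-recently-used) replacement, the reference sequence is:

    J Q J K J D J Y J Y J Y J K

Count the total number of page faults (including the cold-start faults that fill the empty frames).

6

J -> miss, frames (J)
Q -> miss, frames (J Q)
J -> hit
K -> miss, frames (Q J K)
J -> hit
D -> miss, evict Q, frames (K J D)
J -> hit
Y -> miss, evict K, frames (D J Y)
J -> hit
Y -> hit
J -> hit
Y -> hit
J -> hit
K -> miss, evict D, frames (Y J K)
Page faults: 6.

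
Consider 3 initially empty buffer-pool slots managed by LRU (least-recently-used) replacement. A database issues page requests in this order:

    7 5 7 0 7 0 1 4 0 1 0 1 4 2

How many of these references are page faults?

7 -> miss, frames (7)
5 -> miss, frames (7 5)
7 -> hit
0 -> miss, frames (5 7 0)
7 -> hit
0 -> hit
1 -> miss, evict 5, frames (7 0 1)
4 -> miss, evict 7, frames (0 1 4)
0 -> hit
1 -> hit
0 -> hit
1 -> hit
4 -> hit
2 -> miss, evict 0, frames (1 4 2)
Page faults: 6.

6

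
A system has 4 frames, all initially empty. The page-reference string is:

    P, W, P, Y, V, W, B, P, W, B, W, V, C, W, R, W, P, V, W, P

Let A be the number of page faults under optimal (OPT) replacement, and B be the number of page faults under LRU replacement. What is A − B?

Under OPT: F F . F F . F . . . . . F . F . . . . . → 7 faults.
Under LRU: F F . F F . F F . . . . F . F . F F . . → 10 faults.
A − B = 7 − 10 = -3.

-3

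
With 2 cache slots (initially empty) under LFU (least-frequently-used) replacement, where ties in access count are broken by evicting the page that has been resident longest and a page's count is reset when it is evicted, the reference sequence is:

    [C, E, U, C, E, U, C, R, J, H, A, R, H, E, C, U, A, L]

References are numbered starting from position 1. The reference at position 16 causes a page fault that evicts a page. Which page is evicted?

E

pos 1: C -> fault, frames {C}
pos 2: E -> fault, frames {C,E}
pos 3: U -> fault, evict C, frames {E,U}
pos 4: C -> fault, evict E, frames {U,C}
pos 5: E -> fault, evict U, frames {C,E}
pos 6: U -> fault, evict C, frames {E,U}
pos 7: C -> fault, evict E, frames {U,C}
pos 8: R -> fault, evict U, frames {C,R}
pos 9: J -> fault, evict C, frames {R,J}
pos 10: H -> fault, evict R, frames {J,H}
pos 11: A -> fault, evict J, frames {H,A}
pos 12: R -> fault, evict H, frames {A,R}
pos 13: H -> fault, evict A, frames {R,H}
pos 14: E -> fault, evict R, frames {H,E}
pos 15: C -> fault, evict H, frames {E,C}
pos 16: U -> fault, evict E, frames {C,U}
At position 16, page E is evicted.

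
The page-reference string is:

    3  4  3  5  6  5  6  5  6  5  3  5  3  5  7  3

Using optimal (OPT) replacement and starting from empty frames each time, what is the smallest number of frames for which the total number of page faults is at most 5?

f=1: 16 faults
f=2: 6 faults
f=3: 5 faults
f=4: 5 faults
f=5: 5 faults
Smallest f with faults ≤ 5 is 3.

3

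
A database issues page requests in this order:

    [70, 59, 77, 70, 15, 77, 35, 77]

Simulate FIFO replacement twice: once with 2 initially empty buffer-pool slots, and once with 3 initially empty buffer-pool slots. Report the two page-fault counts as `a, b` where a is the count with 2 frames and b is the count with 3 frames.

7, 5

2 frames: F F F F F F F . → 7 faults.
3 frames: F F F . F . F . → 5 faults.
5 < 7: adding a frame reduced faults, as is typical.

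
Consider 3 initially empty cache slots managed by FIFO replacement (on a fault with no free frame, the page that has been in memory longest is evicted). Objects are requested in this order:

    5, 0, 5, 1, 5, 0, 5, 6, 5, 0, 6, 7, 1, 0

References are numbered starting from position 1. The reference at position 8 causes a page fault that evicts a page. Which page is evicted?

5

pos 1: 5: miss, frames (5)
pos 2: 0: miss, frames (5 0)
pos 3: 5: hit
pos 4: 1: miss, frames (5 0 1)
pos 5: 5: hit
pos 6: 0: hit
pos 7: 5: hit
pos 8: 6: miss, evict 5, frames (0 1 6)
At position 8, page 5 is evicted.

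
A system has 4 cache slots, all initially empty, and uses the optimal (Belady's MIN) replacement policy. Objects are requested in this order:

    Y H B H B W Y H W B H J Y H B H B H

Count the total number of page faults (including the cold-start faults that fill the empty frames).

Y -> fault, frames [Y]
H -> fault, frames [Y, H]
B -> fault, frames [Y, H, B]
H -> hit
B -> hit
W -> fault, frames [Y, H, B, W]
Y -> hit
H -> hit
W -> hit
B -> hit
H -> hit
J -> fault, evict W, frames [Y, H, B, J]
Y -> hit
H -> hit
B -> hit
H -> hit
B -> hit
H -> hit
Page faults: 5.

5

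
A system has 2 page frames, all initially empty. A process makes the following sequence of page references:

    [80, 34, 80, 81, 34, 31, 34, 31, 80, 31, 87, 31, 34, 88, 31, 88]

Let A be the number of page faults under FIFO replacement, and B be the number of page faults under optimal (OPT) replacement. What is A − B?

Under FIFO: F F . F . F F . F F F . F F F . → 11 faults.
Under OPT: F F . F . F . . F . F . F F . . → 8 faults.
A − B = 11 − 8 = 3.

3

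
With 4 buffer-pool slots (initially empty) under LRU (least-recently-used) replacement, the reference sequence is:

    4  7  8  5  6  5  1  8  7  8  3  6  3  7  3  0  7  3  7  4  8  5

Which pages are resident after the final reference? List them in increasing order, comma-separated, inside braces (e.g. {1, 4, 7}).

{4, 5, 7, 8}

4 -> fault, frames (4)
7 -> fault, frames (4 7)
8 -> fault, frames (4 7 8)
5 -> fault, frames (4 7 8 5)
6 -> fault, evict 4, frames (7 8 5 6)
5 -> hit
1 -> fault, evict 7, frames (8 6 5 1)
8 -> hit
7 -> fault, evict 6, frames (5 1 8 7)
8 -> hit
3 -> fault, evict 5, frames (1 7 8 3)
6 -> fault, evict 1, frames (7 8 3 6)
3 -> hit
7 -> hit
3 -> hit
0 -> fault, evict 8, frames (6 7 3 0)
7 -> hit
3 -> hit
7 -> hit
4 -> fault, evict 6, frames (0 3 7 4)
8 -> fault, evict 0, frames (3 7 4 8)
5 -> fault, evict 3, frames (7 4 8 5)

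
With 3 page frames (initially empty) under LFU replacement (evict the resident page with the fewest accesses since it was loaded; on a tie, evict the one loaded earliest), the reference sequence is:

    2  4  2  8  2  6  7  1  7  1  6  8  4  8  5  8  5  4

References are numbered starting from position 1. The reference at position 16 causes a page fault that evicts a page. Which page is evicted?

5

pos 1: 2: fault, frames [2]
pos 2: 4: fault, frames [2, 4]
pos 3: 2: hit
pos 4: 8: fault, frames [2, 4, 8]
pos 5: 2: hit
pos 6: 6: fault, evict 4, frames [2, 8, 6]
pos 7: 7: fault, evict 8, frames [2, 6, 7]
pos 8: 1: fault, evict 6, frames [2, 7, 1]
pos 9: 7: hit
pos 10: 1: hit
pos 11: 6: fault, evict 7, frames [2, 1, 6]
pos 12: 8: fault, evict 6, frames [2, 1, 8]
pos 13: 4: fault, evict 8, frames [2, 1, 4]
pos 14: 8: fault, evict 4, frames [2, 1, 8]
pos 15: 5: fault, evict 8, frames [2, 1, 5]
pos 16: 8: fault, evict 5, frames [2, 1, 8]
At position 16, page 5 is evicted.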